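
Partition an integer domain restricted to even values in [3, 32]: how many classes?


Constraint: even integers in [3, 32]
Class 1: x < 3 — out-of-range invalid
Class 2: x in [3,32] but odd — wrong type invalid
Class 3: x in [3,32] and even — valid
Class 4: x > 32 — out-of-range invalid
Total equivalence classes: 4

4 equivalence classes


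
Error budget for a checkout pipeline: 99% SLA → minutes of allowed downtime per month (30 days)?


Formula: allowed downtime = period * (100 - SLA) / 100
Period (month (30 days)) = 43200 minutes
Unavailability fraction = (100 - 99.0) / 100
Allowed downtime = 43200 * (100 - 99.0) / 100
Allowed downtime = 432.0 minutes

432.0 minutes


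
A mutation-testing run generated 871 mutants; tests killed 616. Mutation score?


Mutation score = killed / total * 100
Mutation score = 616 / 871 * 100
Mutation score = 70.72%

70.72%


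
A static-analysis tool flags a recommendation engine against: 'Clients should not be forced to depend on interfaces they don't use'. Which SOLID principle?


This describes the Interface Segregation Principle (ISP)

Interface Segregation Principle (ISP)


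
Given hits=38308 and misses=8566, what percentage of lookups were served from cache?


Formula: hit rate = hits / (hits + misses) * 100
hit rate = 38308 / (38308 + 8566) * 100
hit rate = 38308 / 46874 * 100
hit rate = 81.73%

81.73%


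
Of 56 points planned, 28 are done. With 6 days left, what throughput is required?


Formula: Required rate = Remaining points / Days left
Remaining = 56 - 28 = 28 points
Required rate = 28 / 6 = 4.67 points/day

4.67 points/day


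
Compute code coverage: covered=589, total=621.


Coverage = covered / total * 100
Coverage = 589 / 621 * 100
Coverage = 94.85%

94.85%


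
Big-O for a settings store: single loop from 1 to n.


Reasoning: one pass through n items
Complexity: O(n)

O(n)


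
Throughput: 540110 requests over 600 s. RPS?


Formula: throughput = requests / seconds
throughput = 540110 / 600
throughput = 900.18 requests/second

900.18 requests/second


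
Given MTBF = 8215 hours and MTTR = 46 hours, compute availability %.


Availability = MTBF / (MTBF + MTTR)
Availability = 8215 / (8215 + 46)
Availability = 8215 / 8261
Availability = 99.4432%

99.4432%


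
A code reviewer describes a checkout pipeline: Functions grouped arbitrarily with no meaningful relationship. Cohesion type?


Reasoning: Worst: random grouping
Type: Coincidental cohesion

Coincidental cohesion


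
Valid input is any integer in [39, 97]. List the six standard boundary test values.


Range: [39, 97]
Boundaries: just below min, min, min+1, max-1, max, just above max
Values: [38, 39, 40, 96, 97, 98]

[38, 39, 40, 96, 97, 98]


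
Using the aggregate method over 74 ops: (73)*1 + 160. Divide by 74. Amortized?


Formula: Amortized cost = Total cost / Operations
Total cost = (73 * 1) + (1 * 160)
Total cost = 73 + 160 = 233
Amortized = 233 / 74 = 3.1486

3.1486


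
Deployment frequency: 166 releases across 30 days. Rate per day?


Formula: deployments per day = releases / days
= 166 / 30
= 5.533 deploys/day
(equivalently, 38.73 deploys/week)

5.533 deploys/day


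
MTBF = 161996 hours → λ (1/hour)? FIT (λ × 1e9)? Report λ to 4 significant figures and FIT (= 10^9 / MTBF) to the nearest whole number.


Formula: λ = 1 / MTBF; FIT = λ × 1e9 = 1e9 / MTBF
λ = 1 / 161996 ≈ 6.173e-06 failures/hour
FIT = 1e9 / 161996 ≈ 6173 failures per 1e9 hours (nearest whole number)

λ = 6.173e-06 /h, FIT = 6173


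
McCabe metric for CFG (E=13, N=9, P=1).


Formula: V(G) = E - N + 2P
V(G) = 13 - 9 + 2*1
V(G) = 4 + 2
V(G) = 6

6


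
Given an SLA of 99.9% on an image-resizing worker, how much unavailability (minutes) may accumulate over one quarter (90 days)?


Formula: allowed downtime = period * (100 - SLA) / 100
Period (quarter (90 days)) = 129600 minutes
Unavailability fraction = (100 - 99.9) / 100
Allowed downtime = 129600 * (100 - 99.9) / 100
Allowed downtime = 129.6 minutes

129.6 minutes


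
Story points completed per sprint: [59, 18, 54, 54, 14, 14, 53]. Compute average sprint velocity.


Formula: Avg velocity = Total points / Number of sprints
Points: [59, 18, 54, 54, 14, 14, 53]
Sum = 59 + 18 + 54 + 54 + 14 + 14 + 53 = 266
Avg velocity = 266 / 7 = 38.0 points/sprint

38.0 points/sprint


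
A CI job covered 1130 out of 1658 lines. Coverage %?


Coverage = covered / total * 100
Coverage = 1130 / 1658 * 100
Coverage = 68.15%

68.15%


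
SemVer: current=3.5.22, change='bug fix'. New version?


Current: 3.5.22
Change category: 'bug fix' → patch bump
SemVer rule: patch bump → increment PATCH (MAJOR and MINOR unchanged)
New: 3.5.23

3.5.23


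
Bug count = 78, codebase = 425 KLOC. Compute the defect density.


Defect density = defects / KLOC
Defect density = 78 / 425
Defect density = 0.184 defects/KLOC

0.184 defects/KLOC


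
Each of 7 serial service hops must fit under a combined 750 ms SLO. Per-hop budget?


Formula: per_stage = total_budget / stages
per_stage = 750 / 7
per_stage = 107.14 ms

107.14 ms


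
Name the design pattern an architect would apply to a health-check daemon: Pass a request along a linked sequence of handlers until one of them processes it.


This matches the Chain of Responsibility pattern

Chain of Responsibility


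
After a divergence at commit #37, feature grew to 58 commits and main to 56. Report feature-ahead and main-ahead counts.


Common ancestor: commit #37
feature commits after divergence: 58 - 37 = 21
main commits after divergence: 56 - 37 = 19
feature is 21 commits ahead of main
main is 19 commits ahead of feature

feature ahead: 21, main ahead: 19


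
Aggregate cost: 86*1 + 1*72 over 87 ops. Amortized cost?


Formula: Amortized cost = Total cost / Operations
Total cost = (86 * 1) + (1 * 72)
Total cost = 86 + 72 = 158
Amortized = 158 / 87 = 1.8161

1.8161


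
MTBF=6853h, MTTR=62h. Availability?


Availability = MTBF / (MTBF + MTTR)
Availability = 6853 / (6853 + 62)
Availability = 6853 / 6915
Availability = 99.1034%

99.1034%


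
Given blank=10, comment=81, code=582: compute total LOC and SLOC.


Total LOC = blank + comment + code
Total LOC = 10 + 81 + 582 = 673
SLOC (source only) = code = 582

Total LOC: 673, SLOC: 582


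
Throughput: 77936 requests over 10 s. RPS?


Formula: throughput = requests / seconds
throughput = 77936 / 10
throughput = 7793.6 requests/second

7793.6 requests/second


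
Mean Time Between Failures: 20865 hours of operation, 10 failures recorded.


Formula: MTBF = Total operating time / Number of failures
MTBF = 20865 / 10
MTBF = 2086.5 hours

2086.5 hours


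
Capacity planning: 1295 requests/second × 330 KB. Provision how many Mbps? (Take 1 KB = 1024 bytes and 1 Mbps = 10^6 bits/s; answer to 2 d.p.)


Formula: Mbps = payload_bytes * RPS * 8 / 1e6
Payload per request = 330 KB = 330 * 1024 = 337920 bytes
Total bytes/sec = 337920 * 1295 = 437606400
Total bits/sec = 437606400 * 8 = 3500851200
Mbps = 3500851200 / 1e6 = 3500.85

3500.85 Mbps


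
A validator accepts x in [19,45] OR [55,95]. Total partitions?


Valid ranges: [19,45] and [55,95]
Class 1: x < 19 — invalid
Class 2: 19 ≤ x ≤ 45 — valid
Class 3: 45 < x < 55 — invalid (gap between ranges)
Class 4: 55 ≤ x ≤ 95 — valid
Class 5: x > 95 — invalid
Total equivalence classes: 5

5 equivalence classes


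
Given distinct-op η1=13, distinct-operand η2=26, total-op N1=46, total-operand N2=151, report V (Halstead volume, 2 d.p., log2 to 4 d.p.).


Formula: V = N * log2(η), where N = N1 + N2 and η = η1 + η2
η = 13 + 26 = 39
N = 46 + 151 = 197
log2(39) ≈ 5.2854
V = 197 * 5.2854 = 1041.22

1041.22


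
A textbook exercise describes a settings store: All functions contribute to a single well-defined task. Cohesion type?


Reasoning: Best: single purpose
Type: Functional cohesion

Functional cohesion


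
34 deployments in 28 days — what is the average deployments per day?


Formula: deployments per day = releases / days
= 34 / 28
= 1.214 deploys/day
(equivalently, 8.5 deploys/week)

1.214 deploys/day


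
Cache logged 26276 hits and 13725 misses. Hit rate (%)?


Formula: hit rate = hits / (hits + misses) * 100
hit rate = 26276 / (26276 + 13725) * 100
hit rate = 26276 / 40001 * 100
hit rate = 65.69%

65.69%


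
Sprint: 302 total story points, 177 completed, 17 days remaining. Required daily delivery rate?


Formula: Required rate = Remaining points / Days left
Remaining = 302 - 177 = 125 points
Required rate = 125 / 17 = 7.35 points/day

7.35 points/day


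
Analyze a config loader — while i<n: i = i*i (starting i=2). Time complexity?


Reasoning: squaring drives double-exponential growth; iterations ~ log log n
Complexity: O(log log n)

O(log log n)


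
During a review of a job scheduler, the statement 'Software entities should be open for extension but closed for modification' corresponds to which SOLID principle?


This describes the Open/Closed Principle (OCP)

Open/Closed Principle (OCP)


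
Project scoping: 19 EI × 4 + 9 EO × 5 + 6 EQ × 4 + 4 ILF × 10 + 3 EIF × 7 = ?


UFP = EI*4 + EO*5 + EQ*4 + ILF*10 + EIF*7
UFP = 19*4 + 9*5 + 6*4 + 4*10 + 3*7
UFP = 76 + 45 + 24 + 40 + 21
UFP = 206

206


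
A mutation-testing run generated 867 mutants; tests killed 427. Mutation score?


Mutation score = killed / total * 100
Mutation score = 427 / 867 * 100
Mutation score = 49.25%

49.25%


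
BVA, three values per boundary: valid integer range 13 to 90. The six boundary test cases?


Range: [13, 90]
Boundaries: just below min, min, min+1, max-1, max, just above max
Values: [12, 13, 14, 89, 90, 91]

[12, 13, 14, 89, 90, 91]


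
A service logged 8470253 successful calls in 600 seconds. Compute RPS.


Formula: throughput = requests / seconds
throughput = 8470253 / 600
throughput = 14117.09 requests/second

14117.09 requests/second


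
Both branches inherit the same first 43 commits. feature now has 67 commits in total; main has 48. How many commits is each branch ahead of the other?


Common ancestor: commit #43
feature commits after divergence: 67 - 43 = 24
main commits after divergence: 48 - 43 = 5
feature is 24 commits ahead of main
main is 5 commits ahead of feature

feature ahead: 24, main ahead: 5


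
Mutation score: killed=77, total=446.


Mutation score = killed / total * 100
Mutation score = 77 / 446 * 100
Mutation score = 17.26%

17.26%


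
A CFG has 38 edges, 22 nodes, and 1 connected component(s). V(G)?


Formula: V(G) = E - N + 2P
V(G) = 38 - 22 + 2*1
V(G) = 16 + 2
V(G) = 18

18


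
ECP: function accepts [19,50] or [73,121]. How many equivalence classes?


Valid ranges: [19,50] and [73,121]
Class 1: x < 19 — invalid
Class 2: 19 ≤ x ≤ 50 — valid
Class 3: 50 < x < 73 — invalid (gap between ranges)
Class 4: 73 ≤ x ≤ 121 — valid
Class 5: x > 121 — invalid
Total equivalence classes: 5

5 equivalence classes


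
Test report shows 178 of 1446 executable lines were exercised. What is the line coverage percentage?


Coverage = covered / total * 100
Coverage = 178 / 1446 * 100
Coverage = 12.31%

12.31%


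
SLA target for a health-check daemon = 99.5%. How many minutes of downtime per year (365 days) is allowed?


Formula: allowed downtime = period * (100 - SLA) / 100
Period (year (365 days)) = 525600 minutes
Unavailability fraction = (100 - 99.5) / 100
Allowed downtime = 525600 * (100 - 99.5) / 100
Allowed downtime = 2628.0 minutes

2628.0 minutes


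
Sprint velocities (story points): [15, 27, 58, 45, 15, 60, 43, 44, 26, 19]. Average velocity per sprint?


Formula: Avg velocity = Total points / Number of sprints
Points: [15, 27, 58, 45, 15, 60, 43, 44, 26, 19]
Sum = 15 + 27 + 58 + 45 + 15 + 60 + 43 + 44 + 26 + 19 = 352
Avg velocity = 352 / 10 = 35.2 points/sprint

35.2 points/sprint


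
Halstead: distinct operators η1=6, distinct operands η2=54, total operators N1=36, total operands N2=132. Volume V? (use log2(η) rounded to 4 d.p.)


Formula: V = N * log2(η), where N = N1 + N2 and η = η1 + η2
η = 6 + 54 = 60
N = 36 + 132 = 168
log2(60) ≈ 5.9069
V = 168 * 5.9069 = 992.36

992.36


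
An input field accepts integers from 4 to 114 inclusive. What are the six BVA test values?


Range: [4, 114]
Boundaries: just below min, min, min+1, max-1, max, just above max
Values: [3, 4, 5, 113, 114, 115]

[3, 4, 5, 113, 114, 115]


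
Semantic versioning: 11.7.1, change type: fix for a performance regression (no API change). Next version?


Current: 11.7.1
Change category: 'fix for a performance regression (no API change)' → patch bump
SemVer rule: patch bump → increment PATCH (MAJOR and MINOR unchanged)
New: 11.7.2

11.7.2


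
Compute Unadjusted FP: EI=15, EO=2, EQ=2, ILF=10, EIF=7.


UFP = EI*4 + EO*5 + EQ*4 + ILF*10 + EIF*7
UFP = 15*4 + 2*5 + 2*4 + 10*10 + 7*7
UFP = 60 + 10 + 8 + 100 + 49
UFP = 227

227


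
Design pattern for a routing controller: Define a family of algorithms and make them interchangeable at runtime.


This matches the Strategy pattern

Strategy


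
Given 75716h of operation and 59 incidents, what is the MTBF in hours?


Formula: MTBF = Total operating time / Number of failures
MTBF = 75716 / 59
MTBF = 1283.32 hours

1283.32 hours


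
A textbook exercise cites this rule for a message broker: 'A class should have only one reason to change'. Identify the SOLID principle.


This describes the Single Responsibility Principle (SRP)

Single Responsibility Principle (SRP)


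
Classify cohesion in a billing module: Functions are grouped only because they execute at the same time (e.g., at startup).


Reasoning: Related by timing only
Type: Temporal cohesion

Temporal cohesion


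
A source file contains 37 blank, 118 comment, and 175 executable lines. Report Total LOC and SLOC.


Total LOC = blank + comment + code
Total LOC = 37 + 118 + 175 = 330
SLOC (source only) = code = 175

Total LOC: 330, SLOC: 175


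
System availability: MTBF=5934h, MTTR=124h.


Availability = MTBF / (MTBF + MTTR)
Availability = 5934 / (5934 + 124)
Availability = 5934 / 6058
Availability = 97.9531%

97.9531%


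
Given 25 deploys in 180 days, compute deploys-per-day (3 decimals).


Formula: deployments per day = releases / days
= 25 / 180
= 0.139 deploys/day
(equivalently, 0.97 deploys/week)

0.139 deploys/day


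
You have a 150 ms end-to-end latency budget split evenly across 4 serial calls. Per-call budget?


Formula: per_stage = total_budget / stages
per_stage = 150 / 4
per_stage = 37.5 ms

37.5 ms


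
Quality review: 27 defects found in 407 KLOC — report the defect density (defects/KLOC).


Defect density = defects / KLOC
Defect density = 27 / 407
Defect density = 0.066 defects/KLOC

0.066 defects/KLOC


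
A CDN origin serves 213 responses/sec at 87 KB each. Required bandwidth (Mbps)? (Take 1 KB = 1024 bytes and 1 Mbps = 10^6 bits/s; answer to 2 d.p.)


Formula: Mbps = payload_bytes * RPS * 8 / 1e6
Payload per request = 87 KB = 87 * 1024 = 89088 bytes
Total bytes/sec = 89088 * 213 = 18975744
Total bits/sec = 18975744 * 8 = 151805952
Mbps = 151805952 / 1e6 = 151.81

151.81 Mbps


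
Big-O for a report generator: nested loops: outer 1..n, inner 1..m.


Reasoning: product of independent bounds
Complexity: O(n*m)

O(n*m)


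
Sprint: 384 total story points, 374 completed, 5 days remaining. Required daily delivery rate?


Formula: Required rate = Remaining points / Days left
Remaining = 384 - 374 = 10 points
Required rate = 10 / 5 = 2.0 points/day

2.0 points/day


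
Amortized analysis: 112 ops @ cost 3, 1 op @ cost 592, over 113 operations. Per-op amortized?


Formula: Amortized cost = Total cost / Operations
Total cost = (112 * 3) + (1 * 592)
Total cost = 336 + 592 = 928
Amortized = 928 / 113 = 8.2124

8.2124


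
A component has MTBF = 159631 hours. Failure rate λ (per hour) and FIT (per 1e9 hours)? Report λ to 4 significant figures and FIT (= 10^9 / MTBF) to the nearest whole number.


Formula: λ = 1 / MTBF; FIT = λ × 1e9 = 1e9 / MTBF
λ = 1 / 159631 ≈ 6.264e-06 failures/hour
FIT = 1e9 / 159631 ≈ 6264 failures per 1e9 hours (nearest whole number)

λ = 6.264e-06 /h, FIT = 6264


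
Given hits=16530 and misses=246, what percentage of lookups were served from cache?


Formula: hit rate = hits / (hits + misses) * 100
hit rate = 16530 / (16530 + 246) * 100
hit rate = 16530 / 16776 * 100
hit rate = 98.53%

98.53%


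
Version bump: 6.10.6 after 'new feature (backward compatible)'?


Current: 6.10.6
Change category: 'new feature (backward compatible)' → minor bump
SemVer rule: minor bump → increment MINOR, reset PATCH to 0 (MAJOR unchanged)
New: 6.11.0

6.11.0


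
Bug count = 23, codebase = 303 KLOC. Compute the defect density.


Defect density = defects / KLOC
Defect density = 23 / 303
Defect density = 0.076 defects/KLOC

0.076 defects/KLOC


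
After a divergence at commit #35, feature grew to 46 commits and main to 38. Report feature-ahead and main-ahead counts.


Common ancestor: commit #35
feature commits after divergence: 46 - 35 = 11
main commits after divergence: 38 - 35 = 3
feature is 11 commits ahead of main
main is 3 commits ahead of feature

feature ahead: 11, main ahead: 3


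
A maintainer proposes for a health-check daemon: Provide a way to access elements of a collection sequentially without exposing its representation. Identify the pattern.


This matches the Iterator pattern

Iterator


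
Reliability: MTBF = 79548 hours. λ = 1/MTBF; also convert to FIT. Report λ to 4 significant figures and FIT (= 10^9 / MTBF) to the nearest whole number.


Formula: λ = 1 / MTBF; FIT = λ × 1e9 = 1e9 / MTBF
λ = 1 / 79548 ≈ 1.257e-05 failures/hour
FIT = 1e9 / 79548 ≈ 12571 failures per 1e9 hours (nearest whole number)

λ = 1.257e-05 /h, FIT = 12571


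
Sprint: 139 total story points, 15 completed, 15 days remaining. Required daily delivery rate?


Formula: Required rate = Remaining points / Days left
Remaining = 139 - 15 = 124 points
Required rate = 124 / 15 = 8.27 points/day

8.27 points/day


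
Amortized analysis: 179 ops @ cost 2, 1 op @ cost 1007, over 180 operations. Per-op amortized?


Formula: Amortized cost = Total cost / Operations
Total cost = (179 * 2) + (1 * 1007)
Total cost = 358 + 1007 = 1365
Amortized = 1365 / 180 = 7.5833

7.5833


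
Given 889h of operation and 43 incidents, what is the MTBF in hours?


Formula: MTBF = Total operating time / Number of failures
MTBF = 889 / 43
MTBF = 20.67 hours

20.67 hours


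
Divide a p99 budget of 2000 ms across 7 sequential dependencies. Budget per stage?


Formula: per_stage = total_budget / stages
per_stage = 2000 / 7
per_stage = 285.71 ms

285.71 ms


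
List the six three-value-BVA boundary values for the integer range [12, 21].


Range: [12, 21]
Boundaries: just below min, min, min+1, max-1, max, just above max
Values: [11, 12, 13, 20, 21, 22]

[11, 12, 13, 20, 21, 22]


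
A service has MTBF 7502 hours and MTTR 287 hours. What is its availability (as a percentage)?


Availability = MTBF / (MTBF + MTTR)
Availability = 7502 / (7502 + 287)
Availability = 7502 / 7789
Availability = 96.3153%

96.3153%


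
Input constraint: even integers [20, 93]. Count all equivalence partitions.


Constraint: even integers in [20, 93]
Class 1: x < 20 — out-of-range invalid
Class 2: x in [20,93] but odd — wrong type invalid
Class 3: x in [20,93] and even — valid
Class 4: x > 93 — out-of-range invalid
Total equivalence classes: 4

4 equivalence classes


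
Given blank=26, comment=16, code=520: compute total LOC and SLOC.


Total LOC = blank + comment + code
Total LOC = 26 + 16 + 520 = 562
SLOC (source only) = code = 520

Total LOC: 562, SLOC: 520


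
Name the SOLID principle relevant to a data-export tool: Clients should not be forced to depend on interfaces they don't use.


This describes the Interface Segregation Principle (ISP)

Interface Segregation Principle (ISP)


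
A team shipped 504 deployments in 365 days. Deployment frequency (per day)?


Formula: deployments per day = releases / days
= 504 / 365
= 1.381 deploys/day
(equivalently, 9.67 deploys/week)

1.381 deploys/day


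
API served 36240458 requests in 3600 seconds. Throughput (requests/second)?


Formula: throughput = requests / seconds
throughput = 36240458 / 3600
throughput = 10066.79 requests/second

10066.79 requests/second


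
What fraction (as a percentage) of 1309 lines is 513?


Coverage = covered / total * 100
Coverage = 513 / 1309 * 100
Coverage = 39.19%

39.19%


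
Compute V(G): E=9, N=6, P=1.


Formula: V(G) = E - N + 2P
V(G) = 9 - 6 + 2*1
V(G) = 3 + 2
V(G) = 5

5


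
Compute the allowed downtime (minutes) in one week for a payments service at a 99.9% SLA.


Formula: allowed downtime = period * (100 - SLA) / 100
Period (week) = 10080 minutes
Unavailability fraction = (100 - 99.9) / 100
Allowed downtime = 10080 * (100 - 99.9) / 100
Allowed downtime = 10.08 minutes

10.08 minutes


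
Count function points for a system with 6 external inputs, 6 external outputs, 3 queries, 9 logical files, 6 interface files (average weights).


UFP = EI*4 + EO*5 + EQ*4 + ILF*10 + EIF*7
UFP = 6*4 + 6*5 + 3*4 + 9*10 + 6*7
UFP = 24 + 30 + 12 + 90 + 42
UFP = 198

198


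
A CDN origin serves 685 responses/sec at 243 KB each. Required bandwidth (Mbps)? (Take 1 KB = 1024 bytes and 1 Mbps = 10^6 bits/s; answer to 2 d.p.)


Formula: Mbps = payload_bytes * RPS * 8 / 1e6
Payload per request = 243 KB = 243 * 1024 = 248832 bytes
Total bytes/sec = 248832 * 685 = 170449920
Total bits/sec = 170449920 * 8 = 1363599360
Mbps = 1363599360 / 1e6 = 1363.6

1363.6 Mbps


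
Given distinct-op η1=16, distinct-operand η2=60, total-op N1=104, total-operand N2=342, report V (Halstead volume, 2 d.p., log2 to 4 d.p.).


Formula: V = N * log2(η), where N = N1 + N2 and η = η1 + η2
η = 16 + 60 = 76
N = 104 + 342 = 446
log2(76) ≈ 6.2479
V = 446 * 6.2479 = 2786.56

2786.56


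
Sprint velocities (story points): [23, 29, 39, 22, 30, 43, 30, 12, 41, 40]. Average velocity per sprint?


Formula: Avg velocity = Total points / Number of sprints
Points: [23, 29, 39, 22, 30, 43, 30, 12, 41, 40]
Sum = 23 + 29 + 39 + 22 + 30 + 43 + 30 + 12 + 41 + 40 = 309
Avg velocity = 309 / 10 = 30.9 points/sprint

30.9 points/sprint


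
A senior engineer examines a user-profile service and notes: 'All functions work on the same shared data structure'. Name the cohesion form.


Reasoning: Functions share data
Type: Communicational cohesion

Communicational cohesion


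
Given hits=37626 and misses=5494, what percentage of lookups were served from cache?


Formula: hit rate = hits / (hits + misses) * 100
hit rate = 37626 / (37626 + 5494) * 100
hit rate = 37626 / 43120 * 100
hit rate = 87.26%

87.26%


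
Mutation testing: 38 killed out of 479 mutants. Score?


Mutation score = killed / total * 100
Mutation score = 38 / 479 * 100
Mutation score = 7.93%

7.93%


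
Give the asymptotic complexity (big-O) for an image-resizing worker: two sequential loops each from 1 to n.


Reasoning: sequential dominates: O(n) + O(n) = O(n)
Complexity: O(n)

O(n)


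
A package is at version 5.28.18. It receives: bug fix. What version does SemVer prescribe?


Current: 5.28.18
Change category: 'bug fix' → patch bump
SemVer rule: patch bump → increment PATCH (MAJOR and MINOR unchanged)
New: 5.28.19

5.28.19


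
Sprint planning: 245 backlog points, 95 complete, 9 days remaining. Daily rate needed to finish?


Formula: Required rate = Remaining points / Days left
Remaining = 245 - 95 = 150 points
Required rate = 150 / 9 = 16.67 points/day

16.67 points/day


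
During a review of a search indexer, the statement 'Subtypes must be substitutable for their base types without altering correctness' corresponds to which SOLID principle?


This describes the Liskov Substitution Principle (LSP)

Liskov Substitution Principle (LSP)


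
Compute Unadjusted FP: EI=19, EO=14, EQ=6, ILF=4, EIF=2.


UFP = EI*4 + EO*5 + EQ*4 + ILF*10 + EIF*7
UFP = 19*4 + 14*5 + 6*4 + 4*10 + 2*7
UFP = 76 + 70 + 24 + 40 + 14
UFP = 224

224


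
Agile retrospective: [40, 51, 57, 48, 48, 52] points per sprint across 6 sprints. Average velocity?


Formula: Avg velocity = Total points / Number of sprints
Points: [40, 51, 57, 48, 48, 52]
Sum = 40 + 51 + 57 + 48 + 48 + 52 = 296
Avg velocity = 296 / 6 = 49.33 points/sprint

49.33 points/sprint


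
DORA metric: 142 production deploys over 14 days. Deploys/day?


Formula: deployments per day = releases / days
= 142 / 14
= 10.143 deploys/day
(equivalently, 71.0 deploys/week)

10.143 deploys/day


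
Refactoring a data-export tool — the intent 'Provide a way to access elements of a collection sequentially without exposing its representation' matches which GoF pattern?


This matches the Iterator pattern

Iterator


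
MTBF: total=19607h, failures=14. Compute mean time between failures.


Formula: MTBF = Total operating time / Number of failures
MTBF = 19607 / 14
MTBF = 1400.5 hours

1400.5 hours


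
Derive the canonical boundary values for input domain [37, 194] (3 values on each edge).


Range: [37, 194]
Boundaries: just below min, min, min+1, max-1, max, just above max
Values: [36, 37, 38, 193, 194, 195]

[36, 37, 38, 193, 194, 195]


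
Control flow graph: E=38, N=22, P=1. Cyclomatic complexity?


Formula: V(G) = E - N + 2P
V(G) = 38 - 22 + 2*1
V(G) = 16 + 2
V(G) = 18

18


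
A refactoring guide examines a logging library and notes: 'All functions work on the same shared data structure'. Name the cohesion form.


Reasoning: Functions share data
Type: Communicational cohesion

Communicational cohesion


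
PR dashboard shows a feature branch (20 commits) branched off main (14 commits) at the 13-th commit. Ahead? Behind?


Common ancestor: commit #13
feature commits after divergence: 20 - 13 = 7
main commits after divergence: 14 - 13 = 1
feature is 7 commits ahead of main
main is 1 commits ahead of feature

feature ahead: 7, main ahead: 1


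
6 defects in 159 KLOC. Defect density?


Defect density = defects / KLOC
Defect density = 6 / 159
Defect density = 0.038 defects/KLOC

0.038 defects/KLOC


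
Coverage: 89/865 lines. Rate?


Coverage = covered / total * 100
Coverage = 89 / 865 * 100
Coverage = 10.29%

10.29%


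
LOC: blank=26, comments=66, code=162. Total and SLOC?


Total LOC = blank + comment + code
Total LOC = 26 + 66 + 162 = 254
SLOC (source only) = code = 162

Total LOC: 254, SLOC: 162


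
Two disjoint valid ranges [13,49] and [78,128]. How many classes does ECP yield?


Valid ranges: [13,49] and [78,128]
Class 1: x < 13 — invalid
Class 2: 13 ≤ x ≤ 49 — valid
Class 3: 49 < x < 78 — invalid (gap between ranges)
Class 4: 78 ≤ x ≤ 128 — valid
Class 5: x > 128 — invalid
Total equivalence classes: 5

5 equivalence classes


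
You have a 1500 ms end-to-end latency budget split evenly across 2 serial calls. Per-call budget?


Formula: per_stage = total_budget / stages
per_stage = 1500 / 2
per_stage = 750.0 ms

750.0 ms


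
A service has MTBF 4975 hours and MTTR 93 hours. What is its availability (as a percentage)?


Availability = MTBF / (MTBF + MTTR)
Availability = 4975 / (4975 + 93)
Availability = 4975 / 5068
Availability = 98.165%

98.165%


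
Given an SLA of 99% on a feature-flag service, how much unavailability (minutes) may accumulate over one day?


Formula: allowed downtime = period * (100 - SLA) / 100
Period (day) = 1440 minutes
Unavailability fraction = (100 - 99.0) / 100
Allowed downtime = 1440 * (100 - 99.0) / 100
Allowed downtime = 14.4 minutes

14.4 minutes


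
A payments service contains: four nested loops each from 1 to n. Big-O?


Reasoning: four levels of nesting
Complexity: O(n^4)

O(n^4)


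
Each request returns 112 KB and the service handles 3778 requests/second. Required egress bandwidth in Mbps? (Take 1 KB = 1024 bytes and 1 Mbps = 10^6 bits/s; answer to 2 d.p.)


Formula: Mbps = payload_bytes * RPS * 8 / 1e6
Payload per request = 112 KB = 112 * 1024 = 114688 bytes
Total bytes/sec = 114688 * 3778 = 433291264
Total bits/sec = 433291264 * 8 = 3466330112
Mbps = 3466330112 / 1e6 = 3466.33

3466.33 Mbps


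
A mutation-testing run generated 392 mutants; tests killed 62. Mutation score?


Mutation score = killed / total * 100
Mutation score = 62 / 392 * 100
Mutation score = 15.82%

15.82%


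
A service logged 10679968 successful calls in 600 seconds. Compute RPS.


Formula: throughput = requests / seconds
throughput = 10679968 / 600
throughput = 17799.95 requests/second

17799.95 requests/second


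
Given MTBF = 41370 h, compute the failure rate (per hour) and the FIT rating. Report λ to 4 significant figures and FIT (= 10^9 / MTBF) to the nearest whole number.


Formula: λ = 1 / MTBF; FIT = λ × 1e9 = 1e9 / MTBF
λ = 1 / 41370 ≈ 2.417e-05 failures/hour
FIT = 1e9 / 41370 ≈ 24172 failures per 1e9 hours (nearest whole number)

λ = 2.417e-05 /h, FIT = 24172


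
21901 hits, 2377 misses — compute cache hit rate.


Formula: hit rate = hits / (hits + misses) * 100
hit rate = 21901 / (21901 + 2377) * 100
hit rate = 21901 / 24278 * 100
hit rate = 90.21%

90.21%


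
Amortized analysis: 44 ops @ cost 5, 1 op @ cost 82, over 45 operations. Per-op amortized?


Formula: Amortized cost = Total cost / Operations
Total cost = (44 * 5) + (1 * 82)
Total cost = 220 + 82 = 302
Amortized = 302 / 45 = 6.7111

6.7111


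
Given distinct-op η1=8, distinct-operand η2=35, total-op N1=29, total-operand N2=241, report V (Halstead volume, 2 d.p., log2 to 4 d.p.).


Formula: V = N * log2(η), where N = N1 + N2 and η = η1 + η2
η = 8 + 35 = 43
N = 29 + 241 = 270
log2(43) ≈ 5.4263
V = 270 * 5.4263 = 1465.10

1465.10


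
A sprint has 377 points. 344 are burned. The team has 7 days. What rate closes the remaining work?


Formula: Required rate = Remaining points / Days left
Remaining = 377 - 344 = 33 points
Required rate = 33 / 7 = 4.71 points/day

4.71 points/day


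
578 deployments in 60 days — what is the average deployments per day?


Formula: deployments per day = releases / days
= 578 / 60
= 9.633 deploys/day
(equivalently, 67.43 deploys/week)

9.633 deploys/day


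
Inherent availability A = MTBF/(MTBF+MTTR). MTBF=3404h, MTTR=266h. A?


Availability = MTBF / (MTBF + MTTR)
Availability = 3404 / (3404 + 266)
Availability = 3404 / 3670
Availability = 92.752%

92.752%


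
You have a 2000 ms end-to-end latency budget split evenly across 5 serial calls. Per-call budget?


Formula: per_stage = total_budget / stages
per_stage = 2000 / 5
per_stage = 400.0 ms

400.0 ms


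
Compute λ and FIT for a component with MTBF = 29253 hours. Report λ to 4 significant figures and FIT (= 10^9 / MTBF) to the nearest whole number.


Formula: λ = 1 / MTBF; FIT = λ × 1e9 = 1e9 / MTBF
λ = 1 / 29253 ≈ 3.418e-05 failures/hour
FIT = 1e9 / 29253 ≈ 34185 failures per 1e9 hours (nearest whole number)

λ = 3.418e-05 /h, FIT = 34185


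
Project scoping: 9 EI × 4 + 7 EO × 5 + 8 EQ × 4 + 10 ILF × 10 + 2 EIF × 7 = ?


UFP = EI*4 + EO*5 + EQ*4 + ILF*10 + EIF*7
UFP = 9*4 + 7*5 + 8*4 + 10*10 + 2*7
UFP = 36 + 35 + 32 + 100 + 14
UFP = 217

217


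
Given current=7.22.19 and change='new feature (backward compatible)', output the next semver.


Current: 7.22.19
Change category: 'new feature (backward compatible)' → minor bump
SemVer rule: minor bump → increment MINOR, reset PATCH to 0 (MAJOR unchanged)
New: 7.23.0

7.23.0


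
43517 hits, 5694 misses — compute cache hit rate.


Formula: hit rate = hits / (hits + misses) * 100
hit rate = 43517 / (43517 + 5694) * 100
hit rate = 43517 / 49211 * 100
hit rate = 88.43%

88.43%


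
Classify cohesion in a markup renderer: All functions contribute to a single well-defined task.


Reasoning: Best: single purpose
Type: Functional cohesion

Functional cohesion


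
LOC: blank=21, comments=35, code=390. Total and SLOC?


Total LOC = blank + comment + code
Total LOC = 21 + 35 + 390 = 446
SLOC (source only) = code = 390

Total LOC: 446, SLOC: 390


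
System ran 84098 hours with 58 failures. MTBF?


Formula: MTBF = Total operating time / Number of failures
MTBF = 84098 / 58
MTBF = 1449.97 hours

1449.97 hours


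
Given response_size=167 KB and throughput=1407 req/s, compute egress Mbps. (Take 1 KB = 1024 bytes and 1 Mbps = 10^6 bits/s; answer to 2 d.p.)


Formula: Mbps = payload_bytes * RPS * 8 / 1e6
Payload per request = 167 KB = 167 * 1024 = 171008 bytes
Total bytes/sec = 171008 * 1407 = 240608256
Total bits/sec = 240608256 * 8 = 1924866048
Mbps = 1924866048 / 1e6 = 1924.87

1924.87 Mbps


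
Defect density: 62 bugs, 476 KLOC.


Defect density = defects / KLOC
Defect density = 62 / 476
Defect density = 0.13 defects/KLOC

0.13 defects/KLOC


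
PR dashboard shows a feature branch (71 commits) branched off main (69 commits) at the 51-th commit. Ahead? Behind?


Common ancestor: commit #51
feature commits after divergence: 71 - 51 = 20
main commits after divergence: 69 - 51 = 18
feature is 20 commits ahead of main
main is 18 commits ahead of feature

feature ahead: 20, main ahead: 18


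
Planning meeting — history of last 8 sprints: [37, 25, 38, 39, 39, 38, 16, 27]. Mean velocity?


Formula: Avg velocity = Total points / Number of sprints
Points: [37, 25, 38, 39, 39, 38, 16, 27]
Sum = 37 + 25 + 38 + 39 + 39 + 38 + 16 + 27 = 259
Avg velocity = 259 / 8 = 32.38 points/sprint

32.38 points/sprint


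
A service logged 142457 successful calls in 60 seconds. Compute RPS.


Formula: throughput = requests / seconds
throughput = 142457 / 60
throughput = 2374.28 requests/second

2374.28 requests/second


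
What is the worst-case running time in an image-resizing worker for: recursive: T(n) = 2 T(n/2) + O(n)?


Reasoning: master theorem case 2 (merge-sort recurrence)
Complexity: O(n log n)

O(n log n)


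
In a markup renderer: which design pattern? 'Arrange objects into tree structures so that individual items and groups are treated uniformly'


This matches the Composite pattern

Composite


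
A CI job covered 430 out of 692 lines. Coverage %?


Coverage = covered / total * 100
Coverage = 430 / 692 * 100
Coverage = 62.14%

62.14%


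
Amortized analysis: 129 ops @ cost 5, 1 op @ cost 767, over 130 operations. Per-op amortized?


Formula: Amortized cost = Total cost / Operations
Total cost = (129 * 5) + (1 * 767)
Total cost = 645 + 767 = 1412
Amortized = 1412 / 130 = 10.8615

10.8615


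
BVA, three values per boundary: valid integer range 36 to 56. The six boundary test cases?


Range: [36, 56]
Boundaries: just below min, min, min+1, max-1, max, just above max
Values: [35, 36, 37, 55, 56, 57]

[35, 36, 37, 55, 56, 57]


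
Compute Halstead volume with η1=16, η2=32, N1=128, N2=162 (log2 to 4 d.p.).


Formula: V = N * log2(η), where N = N1 + N2 and η = η1 + η2
η = 16 + 32 = 48
N = 128 + 162 = 290
log2(48) ≈ 5.5850
V = 290 * 5.5850 = 1619.65

1619.65


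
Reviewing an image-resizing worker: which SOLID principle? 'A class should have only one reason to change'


This describes the Single Responsibility Principle (SRP)

Single Responsibility Principle (SRP)


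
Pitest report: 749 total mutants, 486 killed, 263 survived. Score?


Mutation score = killed / total * 100
Mutation score = 486 / 749 * 100
Mutation score = 64.89%

64.89%


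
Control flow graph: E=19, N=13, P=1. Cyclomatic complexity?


Formula: V(G) = E - N + 2P
V(G) = 19 - 13 + 2*1
V(G) = 6 + 2
V(G) = 8

8


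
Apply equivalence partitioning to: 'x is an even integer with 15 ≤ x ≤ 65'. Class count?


Constraint: even integers in [15, 65]
Class 1: x < 15 — out-of-range invalid
Class 2: x in [15,65] but odd — wrong type invalid
Class 3: x in [15,65] and even — valid
Class 4: x > 65 — out-of-range invalid
Total equivalence classes: 4

4 equivalence classes


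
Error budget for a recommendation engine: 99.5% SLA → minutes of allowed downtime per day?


Formula: allowed downtime = period * (100 - SLA) / 100
Period (day) = 1440 minutes
Unavailability fraction = (100 - 99.5) / 100
Allowed downtime = 1440 * (100 - 99.5) / 100
Allowed downtime = 7.2 minutes

7.2 minutes


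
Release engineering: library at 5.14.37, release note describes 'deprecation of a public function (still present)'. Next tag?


Current: 5.14.37
Change category: 'deprecation of a public function (still present)' → minor bump
SemVer rule: minor bump → increment MINOR, reset PATCH to 0 (MAJOR unchanged)
New: 5.15.0

5.15.0


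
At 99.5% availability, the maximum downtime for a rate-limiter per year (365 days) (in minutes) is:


Formula: allowed downtime = period * (100 - SLA) / 100
Period (year (365 days)) = 525600 minutes
Unavailability fraction = (100 - 99.5) / 100
Allowed downtime = 525600 * (100 - 99.5) / 100
Allowed downtime = 2628.0 minutes

2628.0 minutes


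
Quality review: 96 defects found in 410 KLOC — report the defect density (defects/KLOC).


Defect density = defects / KLOC
Defect density = 96 / 410
Defect density = 0.234 defects/KLOC

0.234 defects/KLOC


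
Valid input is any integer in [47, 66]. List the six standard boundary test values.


Range: [47, 66]
Boundaries: just below min, min, min+1, max-1, max, just above max
Values: [46, 47, 48, 65, 66, 67]

[46, 47, 48, 65, 66, 67]


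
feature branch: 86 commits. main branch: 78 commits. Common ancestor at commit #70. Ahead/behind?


Common ancestor: commit #70
feature commits after divergence: 86 - 70 = 16
main commits after divergence: 78 - 70 = 8
feature is 16 commits ahead of main
main is 8 commits ahead of feature

feature ahead: 16, main ahead: 8


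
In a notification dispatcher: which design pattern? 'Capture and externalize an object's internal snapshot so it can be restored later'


This matches the Memento pattern

Memento


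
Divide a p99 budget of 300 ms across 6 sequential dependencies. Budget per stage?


Formula: per_stage = total_budget / stages
per_stage = 300 / 6
per_stage = 50.0 ms

50.0 ms


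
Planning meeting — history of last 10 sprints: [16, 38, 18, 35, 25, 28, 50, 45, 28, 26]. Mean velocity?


Formula: Avg velocity = Total points / Number of sprints
Points: [16, 38, 18, 35, 25, 28, 50, 45, 28, 26]
Sum = 16 + 38 + 18 + 35 + 25 + 28 + 50 + 45 + 28 + 26 = 309
Avg velocity = 309 / 10 = 30.9 points/sprint

30.9 points/sprint


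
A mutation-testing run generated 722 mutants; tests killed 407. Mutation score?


Mutation score = killed / total * 100
Mutation score = 407 / 722 * 100
Mutation score = 56.37%

56.37%


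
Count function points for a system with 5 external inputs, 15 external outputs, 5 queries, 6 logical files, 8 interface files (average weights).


UFP = EI*4 + EO*5 + EQ*4 + ILF*10 + EIF*7
UFP = 5*4 + 15*5 + 5*4 + 6*10 + 8*7
UFP = 20 + 75 + 20 + 60 + 56
UFP = 231

231


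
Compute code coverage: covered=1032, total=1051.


Coverage = covered / total * 100
Coverage = 1032 / 1051 * 100
Coverage = 98.19%

98.19%


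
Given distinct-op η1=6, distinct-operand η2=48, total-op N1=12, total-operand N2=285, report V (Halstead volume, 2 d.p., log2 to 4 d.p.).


Formula: V = N * log2(η), where N = N1 + N2 and η = η1 + η2
η = 6 + 48 = 54
N = 12 + 285 = 297
log2(54) ≈ 5.7549
V = 297 * 5.7549 = 1709.21

1709.21


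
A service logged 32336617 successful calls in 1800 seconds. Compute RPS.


Formula: throughput = requests / seconds
throughput = 32336617 / 1800
throughput = 17964.79 requests/second

17964.79 requests/second
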